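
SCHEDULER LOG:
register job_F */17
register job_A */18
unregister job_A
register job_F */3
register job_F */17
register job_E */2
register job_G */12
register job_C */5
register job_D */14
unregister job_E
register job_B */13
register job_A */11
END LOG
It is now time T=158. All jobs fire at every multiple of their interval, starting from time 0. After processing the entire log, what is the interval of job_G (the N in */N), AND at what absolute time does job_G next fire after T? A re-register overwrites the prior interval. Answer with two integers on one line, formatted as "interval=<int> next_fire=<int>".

Answer: interval=12 next_fire=168

Derivation:
Op 1: register job_F */17 -> active={job_F:*/17}
Op 2: register job_A */18 -> active={job_A:*/18, job_F:*/17}
Op 3: unregister job_A -> active={job_F:*/17}
Op 4: register job_F */3 -> active={job_F:*/3}
Op 5: register job_F */17 -> active={job_F:*/17}
Op 6: register job_E */2 -> active={job_E:*/2, job_F:*/17}
Op 7: register job_G */12 -> active={job_E:*/2, job_F:*/17, job_G:*/12}
Op 8: register job_C */5 -> active={job_C:*/5, job_E:*/2, job_F:*/17, job_G:*/12}
Op 9: register job_D */14 -> active={job_C:*/5, job_D:*/14, job_E:*/2, job_F:*/17, job_G:*/12}
Op 10: unregister job_E -> active={job_C:*/5, job_D:*/14, job_F:*/17, job_G:*/12}
Op 11: register job_B */13 -> active={job_B:*/13, job_C:*/5, job_D:*/14, job_F:*/17, job_G:*/12}
Op 12: register job_A */11 -> active={job_A:*/11, job_B:*/13, job_C:*/5, job_D:*/14, job_F:*/17, job_G:*/12}
Final interval of job_G = 12
Next fire of job_G after T=158: (158//12+1)*12 = 168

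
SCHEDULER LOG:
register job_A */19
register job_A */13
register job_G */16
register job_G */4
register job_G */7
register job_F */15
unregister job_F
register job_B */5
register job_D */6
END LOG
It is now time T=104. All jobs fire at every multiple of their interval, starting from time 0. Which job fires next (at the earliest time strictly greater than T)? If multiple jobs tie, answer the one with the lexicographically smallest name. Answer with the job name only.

Answer: job_B

Derivation:
Op 1: register job_A */19 -> active={job_A:*/19}
Op 2: register job_A */13 -> active={job_A:*/13}
Op 3: register job_G */16 -> active={job_A:*/13, job_G:*/16}
Op 4: register job_G */4 -> active={job_A:*/13, job_G:*/4}
Op 5: register job_G */7 -> active={job_A:*/13, job_G:*/7}
Op 6: register job_F */15 -> active={job_A:*/13, job_F:*/15, job_G:*/7}
Op 7: unregister job_F -> active={job_A:*/13, job_G:*/7}
Op 8: register job_B */5 -> active={job_A:*/13, job_B:*/5, job_G:*/7}
Op 9: register job_D */6 -> active={job_A:*/13, job_B:*/5, job_D:*/6, job_G:*/7}
  job_A: interval 13, next fire after T=104 is 117
  job_B: interval 5, next fire after T=104 is 105
  job_D: interval 6, next fire after T=104 is 108
  job_G: interval 7, next fire after T=104 is 105
Earliest = 105, winner (lex tiebreak) = job_B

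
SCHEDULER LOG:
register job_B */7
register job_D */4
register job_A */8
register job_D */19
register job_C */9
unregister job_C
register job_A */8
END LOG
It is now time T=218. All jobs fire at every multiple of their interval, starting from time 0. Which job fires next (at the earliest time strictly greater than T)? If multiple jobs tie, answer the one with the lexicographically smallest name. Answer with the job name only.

Answer: job_A

Derivation:
Op 1: register job_B */7 -> active={job_B:*/7}
Op 2: register job_D */4 -> active={job_B:*/7, job_D:*/4}
Op 3: register job_A */8 -> active={job_A:*/8, job_B:*/7, job_D:*/4}
Op 4: register job_D */19 -> active={job_A:*/8, job_B:*/7, job_D:*/19}
Op 5: register job_C */9 -> active={job_A:*/8, job_B:*/7, job_C:*/9, job_D:*/19}
Op 6: unregister job_C -> active={job_A:*/8, job_B:*/7, job_D:*/19}
Op 7: register job_A */8 -> active={job_A:*/8, job_B:*/7, job_D:*/19}
  job_A: interval 8, next fire after T=218 is 224
  job_B: interval 7, next fire after T=218 is 224
  job_D: interval 19, next fire after T=218 is 228
Earliest = 224, winner (lex tiebreak) = job_A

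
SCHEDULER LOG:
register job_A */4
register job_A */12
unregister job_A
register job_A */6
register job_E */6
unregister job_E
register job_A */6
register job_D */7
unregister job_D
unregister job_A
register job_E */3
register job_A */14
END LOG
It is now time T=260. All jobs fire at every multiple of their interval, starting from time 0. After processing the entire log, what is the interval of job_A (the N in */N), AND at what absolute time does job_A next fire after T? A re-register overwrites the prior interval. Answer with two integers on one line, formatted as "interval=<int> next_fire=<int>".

Op 1: register job_A */4 -> active={job_A:*/4}
Op 2: register job_A */12 -> active={job_A:*/12}
Op 3: unregister job_A -> active={}
Op 4: register job_A */6 -> active={job_A:*/6}
Op 5: register job_E */6 -> active={job_A:*/6, job_E:*/6}
Op 6: unregister job_E -> active={job_A:*/6}
Op 7: register job_A */6 -> active={job_A:*/6}
Op 8: register job_D */7 -> active={job_A:*/6, job_D:*/7}
Op 9: unregister job_D -> active={job_A:*/6}
Op 10: unregister job_A -> active={}
Op 11: register job_E */3 -> active={job_E:*/3}
Op 12: register job_A */14 -> active={job_A:*/14, job_E:*/3}
Final interval of job_A = 14
Next fire of job_A after T=260: (260//14+1)*14 = 266

Answer: interval=14 next_fire=266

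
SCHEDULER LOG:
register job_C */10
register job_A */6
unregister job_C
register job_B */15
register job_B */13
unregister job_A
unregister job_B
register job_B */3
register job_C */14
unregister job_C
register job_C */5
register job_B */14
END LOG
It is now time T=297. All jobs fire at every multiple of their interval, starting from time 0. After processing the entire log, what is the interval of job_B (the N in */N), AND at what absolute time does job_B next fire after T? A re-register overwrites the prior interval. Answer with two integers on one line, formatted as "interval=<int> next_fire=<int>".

Op 1: register job_C */10 -> active={job_C:*/10}
Op 2: register job_A */6 -> active={job_A:*/6, job_C:*/10}
Op 3: unregister job_C -> active={job_A:*/6}
Op 4: register job_B */15 -> active={job_A:*/6, job_B:*/15}
Op 5: register job_B */13 -> active={job_A:*/6, job_B:*/13}
Op 6: unregister job_A -> active={job_B:*/13}
Op 7: unregister job_B -> active={}
Op 8: register job_B */3 -> active={job_B:*/3}
Op 9: register job_C */14 -> active={job_B:*/3, job_C:*/14}
Op 10: unregister job_C -> active={job_B:*/3}
Op 11: register job_C */5 -> active={job_B:*/3, job_C:*/5}
Op 12: register job_B */14 -> active={job_B:*/14, job_C:*/5}
Final interval of job_B = 14
Next fire of job_B after T=297: (297//14+1)*14 = 308

Answer: interval=14 next_fire=308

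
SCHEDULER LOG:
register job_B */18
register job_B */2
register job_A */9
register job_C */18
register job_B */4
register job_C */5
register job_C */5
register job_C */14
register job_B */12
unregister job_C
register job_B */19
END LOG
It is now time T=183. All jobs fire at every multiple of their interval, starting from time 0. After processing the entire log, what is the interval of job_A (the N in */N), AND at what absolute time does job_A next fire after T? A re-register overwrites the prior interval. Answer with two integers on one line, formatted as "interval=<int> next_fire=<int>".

Answer: interval=9 next_fire=189

Derivation:
Op 1: register job_B */18 -> active={job_B:*/18}
Op 2: register job_B */2 -> active={job_B:*/2}
Op 3: register job_A */9 -> active={job_A:*/9, job_B:*/2}
Op 4: register job_C */18 -> active={job_A:*/9, job_B:*/2, job_C:*/18}
Op 5: register job_B */4 -> active={job_A:*/9, job_B:*/4, job_C:*/18}
Op 6: register job_C */5 -> active={job_A:*/9, job_B:*/4, job_C:*/5}
Op 7: register job_C */5 -> active={job_A:*/9, job_B:*/4, job_C:*/5}
Op 8: register job_C */14 -> active={job_A:*/9, job_B:*/4, job_C:*/14}
Op 9: register job_B */12 -> active={job_A:*/9, job_B:*/12, job_C:*/14}
Op 10: unregister job_C -> active={job_A:*/9, job_B:*/12}
Op 11: register job_B */19 -> active={job_A:*/9, job_B:*/19}
Final interval of job_A = 9
Next fire of job_A after T=183: (183//9+1)*9 = 189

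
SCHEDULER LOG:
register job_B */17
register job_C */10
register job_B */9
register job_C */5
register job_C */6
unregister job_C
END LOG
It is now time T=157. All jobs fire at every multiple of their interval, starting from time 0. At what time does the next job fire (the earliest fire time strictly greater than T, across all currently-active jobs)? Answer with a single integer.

Op 1: register job_B */17 -> active={job_B:*/17}
Op 2: register job_C */10 -> active={job_B:*/17, job_C:*/10}
Op 3: register job_B */9 -> active={job_B:*/9, job_C:*/10}
Op 4: register job_C */5 -> active={job_B:*/9, job_C:*/5}
Op 5: register job_C */6 -> active={job_B:*/9, job_C:*/6}
Op 6: unregister job_C -> active={job_B:*/9}
  job_B: interval 9, next fire after T=157 is 162
Earliest fire time = 162 (job job_B)

Answer: 162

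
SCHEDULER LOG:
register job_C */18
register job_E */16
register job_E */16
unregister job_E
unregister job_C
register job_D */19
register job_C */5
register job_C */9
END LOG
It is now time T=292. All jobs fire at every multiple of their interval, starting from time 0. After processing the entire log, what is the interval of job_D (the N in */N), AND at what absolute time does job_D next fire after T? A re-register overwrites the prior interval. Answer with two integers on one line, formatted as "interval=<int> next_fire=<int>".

Op 1: register job_C */18 -> active={job_C:*/18}
Op 2: register job_E */16 -> active={job_C:*/18, job_E:*/16}
Op 3: register job_E */16 -> active={job_C:*/18, job_E:*/16}
Op 4: unregister job_E -> active={job_C:*/18}
Op 5: unregister job_C -> active={}
Op 6: register job_D */19 -> active={job_D:*/19}
Op 7: register job_C */5 -> active={job_C:*/5, job_D:*/19}
Op 8: register job_C */9 -> active={job_C:*/9, job_D:*/19}
Final interval of job_D = 19
Next fire of job_D after T=292: (292//19+1)*19 = 304

Answer: interval=19 next_fire=304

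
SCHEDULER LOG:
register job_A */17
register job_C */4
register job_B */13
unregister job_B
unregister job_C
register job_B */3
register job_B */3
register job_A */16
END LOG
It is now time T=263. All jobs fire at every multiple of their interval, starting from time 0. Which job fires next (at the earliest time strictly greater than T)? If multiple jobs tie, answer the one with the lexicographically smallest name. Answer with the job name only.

Answer: job_B

Derivation:
Op 1: register job_A */17 -> active={job_A:*/17}
Op 2: register job_C */4 -> active={job_A:*/17, job_C:*/4}
Op 3: register job_B */13 -> active={job_A:*/17, job_B:*/13, job_C:*/4}
Op 4: unregister job_B -> active={job_A:*/17, job_C:*/4}
Op 5: unregister job_C -> active={job_A:*/17}
Op 6: register job_B */3 -> active={job_A:*/17, job_B:*/3}
Op 7: register job_B */3 -> active={job_A:*/17, job_B:*/3}
Op 8: register job_A */16 -> active={job_A:*/16, job_B:*/3}
  job_A: interval 16, next fire after T=263 is 272
  job_B: interval 3, next fire after T=263 is 264
Earliest = 264, winner (lex tiebreak) = job_B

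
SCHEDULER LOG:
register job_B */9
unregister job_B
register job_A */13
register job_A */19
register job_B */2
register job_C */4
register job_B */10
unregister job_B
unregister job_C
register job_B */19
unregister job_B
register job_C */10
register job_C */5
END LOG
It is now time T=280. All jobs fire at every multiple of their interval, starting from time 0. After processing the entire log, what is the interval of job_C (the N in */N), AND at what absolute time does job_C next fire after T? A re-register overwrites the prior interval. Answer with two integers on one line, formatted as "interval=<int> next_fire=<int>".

Op 1: register job_B */9 -> active={job_B:*/9}
Op 2: unregister job_B -> active={}
Op 3: register job_A */13 -> active={job_A:*/13}
Op 4: register job_A */19 -> active={job_A:*/19}
Op 5: register job_B */2 -> active={job_A:*/19, job_B:*/2}
Op 6: register job_C */4 -> active={job_A:*/19, job_B:*/2, job_C:*/4}
Op 7: register job_B */10 -> active={job_A:*/19, job_B:*/10, job_C:*/4}
Op 8: unregister job_B -> active={job_A:*/19, job_C:*/4}
Op 9: unregister job_C -> active={job_A:*/19}
Op 10: register job_B */19 -> active={job_A:*/19, job_B:*/19}
Op 11: unregister job_B -> active={job_A:*/19}
Op 12: register job_C */10 -> active={job_A:*/19, job_C:*/10}
Op 13: register job_C */5 -> active={job_A:*/19, job_C:*/5}
Final interval of job_C = 5
Next fire of job_C after T=280: (280//5+1)*5 = 285

Answer: interval=5 next_fire=285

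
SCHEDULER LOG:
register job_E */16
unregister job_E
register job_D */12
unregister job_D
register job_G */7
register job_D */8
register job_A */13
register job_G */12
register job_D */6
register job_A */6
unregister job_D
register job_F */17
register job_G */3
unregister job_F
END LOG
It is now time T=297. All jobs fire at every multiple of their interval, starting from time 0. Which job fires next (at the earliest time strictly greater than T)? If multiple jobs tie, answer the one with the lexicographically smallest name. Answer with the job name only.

Op 1: register job_E */16 -> active={job_E:*/16}
Op 2: unregister job_E -> active={}
Op 3: register job_D */12 -> active={job_D:*/12}
Op 4: unregister job_D -> active={}
Op 5: register job_G */7 -> active={job_G:*/7}
Op 6: register job_D */8 -> active={job_D:*/8, job_G:*/7}
Op 7: register job_A */13 -> active={job_A:*/13, job_D:*/8, job_G:*/7}
Op 8: register job_G */12 -> active={job_A:*/13, job_D:*/8, job_G:*/12}
Op 9: register job_D */6 -> active={job_A:*/13, job_D:*/6, job_G:*/12}
Op 10: register job_A */6 -> active={job_A:*/6, job_D:*/6, job_G:*/12}
Op 11: unregister job_D -> active={job_A:*/6, job_G:*/12}
Op 12: register job_F */17 -> active={job_A:*/6, job_F:*/17, job_G:*/12}
Op 13: register job_G */3 -> active={job_A:*/6, job_F:*/17, job_G:*/3}
Op 14: unregister job_F -> active={job_A:*/6, job_G:*/3}
  job_A: interval 6, next fire after T=297 is 300
  job_G: interval 3, next fire after T=297 is 300
Earliest = 300, winner (lex tiebreak) = job_A

Answer: job_A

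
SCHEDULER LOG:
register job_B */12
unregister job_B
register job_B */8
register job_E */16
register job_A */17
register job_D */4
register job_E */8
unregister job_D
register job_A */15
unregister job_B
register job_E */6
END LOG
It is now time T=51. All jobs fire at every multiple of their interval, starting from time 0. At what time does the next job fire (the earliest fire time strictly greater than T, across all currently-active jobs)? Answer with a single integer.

Answer: 54

Derivation:
Op 1: register job_B */12 -> active={job_B:*/12}
Op 2: unregister job_B -> active={}
Op 3: register job_B */8 -> active={job_B:*/8}
Op 4: register job_E */16 -> active={job_B:*/8, job_E:*/16}
Op 5: register job_A */17 -> active={job_A:*/17, job_B:*/8, job_E:*/16}
Op 6: register job_D */4 -> active={job_A:*/17, job_B:*/8, job_D:*/4, job_E:*/16}
Op 7: register job_E */8 -> active={job_A:*/17, job_B:*/8, job_D:*/4, job_E:*/8}
Op 8: unregister job_D -> active={job_A:*/17, job_B:*/8, job_E:*/8}
Op 9: register job_A */15 -> active={job_A:*/15, job_B:*/8, job_E:*/8}
Op 10: unregister job_B -> active={job_A:*/15, job_E:*/8}
Op 11: register job_E */6 -> active={job_A:*/15, job_E:*/6}
  job_A: interval 15, next fire after T=51 is 60
  job_E: interval 6, next fire after T=51 is 54
Earliest fire time = 54 (job job_E)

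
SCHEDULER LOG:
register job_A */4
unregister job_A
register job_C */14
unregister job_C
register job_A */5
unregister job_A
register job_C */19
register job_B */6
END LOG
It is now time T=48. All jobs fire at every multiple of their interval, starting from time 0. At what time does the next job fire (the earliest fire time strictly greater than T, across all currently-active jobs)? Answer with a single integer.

Op 1: register job_A */4 -> active={job_A:*/4}
Op 2: unregister job_A -> active={}
Op 3: register job_C */14 -> active={job_C:*/14}
Op 4: unregister job_C -> active={}
Op 5: register job_A */5 -> active={job_A:*/5}
Op 6: unregister job_A -> active={}
Op 7: register job_C */19 -> active={job_C:*/19}
Op 8: register job_B */6 -> active={job_B:*/6, job_C:*/19}
  job_B: interval 6, next fire after T=48 is 54
  job_C: interval 19, next fire after T=48 is 57
Earliest fire time = 54 (job job_B)

Answer: 54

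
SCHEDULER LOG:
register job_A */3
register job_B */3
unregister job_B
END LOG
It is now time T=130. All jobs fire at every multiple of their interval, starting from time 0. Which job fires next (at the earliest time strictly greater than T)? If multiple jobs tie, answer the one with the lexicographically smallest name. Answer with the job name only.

Op 1: register job_A */3 -> active={job_A:*/3}
Op 2: register job_B */3 -> active={job_A:*/3, job_B:*/3}
Op 3: unregister job_B -> active={job_A:*/3}
  job_A: interval 3, next fire after T=130 is 132
Earliest = 132, winner (lex tiebreak) = job_A

Answer: job_A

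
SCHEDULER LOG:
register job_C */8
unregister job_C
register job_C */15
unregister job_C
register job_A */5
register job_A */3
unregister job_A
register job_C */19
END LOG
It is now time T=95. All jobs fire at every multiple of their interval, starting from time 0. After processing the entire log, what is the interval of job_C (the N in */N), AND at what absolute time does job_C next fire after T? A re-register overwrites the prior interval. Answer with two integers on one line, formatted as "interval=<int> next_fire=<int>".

Op 1: register job_C */8 -> active={job_C:*/8}
Op 2: unregister job_C -> active={}
Op 3: register job_C */15 -> active={job_C:*/15}
Op 4: unregister job_C -> active={}
Op 5: register job_A */5 -> active={job_A:*/5}
Op 6: register job_A */3 -> active={job_A:*/3}
Op 7: unregister job_A -> active={}
Op 8: register job_C */19 -> active={job_C:*/19}
Final interval of job_C = 19
Next fire of job_C after T=95: (95//19+1)*19 = 114

Answer: interval=19 next_fire=114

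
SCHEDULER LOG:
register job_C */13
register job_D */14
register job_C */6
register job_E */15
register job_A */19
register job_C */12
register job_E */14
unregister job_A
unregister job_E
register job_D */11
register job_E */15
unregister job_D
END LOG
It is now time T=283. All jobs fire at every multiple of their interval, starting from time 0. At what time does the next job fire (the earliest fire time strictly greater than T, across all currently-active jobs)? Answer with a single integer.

Op 1: register job_C */13 -> active={job_C:*/13}
Op 2: register job_D */14 -> active={job_C:*/13, job_D:*/14}
Op 3: register job_C */6 -> active={job_C:*/6, job_D:*/14}
Op 4: register job_E */15 -> active={job_C:*/6, job_D:*/14, job_E:*/15}
Op 5: register job_A */19 -> active={job_A:*/19, job_C:*/6, job_D:*/14, job_E:*/15}
Op 6: register job_C */12 -> active={job_A:*/19, job_C:*/12, job_D:*/14, job_E:*/15}
Op 7: register job_E */14 -> active={job_A:*/19, job_C:*/12, job_D:*/14, job_E:*/14}
Op 8: unregister job_A -> active={job_C:*/12, job_D:*/14, job_E:*/14}
Op 9: unregister job_E -> active={job_C:*/12, job_D:*/14}
Op 10: register job_D */11 -> active={job_C:*/12, job_D:*/11}
Op 11: register job_E */15 -> active={job_C:*/12, job_D:*/11, job_E:*/15}
Op 12: unregister job_D -> active={job_C:*/12, job_E:*/15}
  job_C: interval 12, next fire after T=283 is 288
  job_E: interval 15, next fire after T=283 is 285
Earliest fire time = 285 (job job_E)

Answer: 285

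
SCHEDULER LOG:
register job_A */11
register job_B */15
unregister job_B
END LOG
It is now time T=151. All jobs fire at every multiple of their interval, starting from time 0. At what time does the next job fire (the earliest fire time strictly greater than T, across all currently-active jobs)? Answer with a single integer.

Answer: 154

Derivation:
Op 1: register job_A */11 -> active={job_A:*/11}
Op 2: register job_B */15 -> active={job_A:*/11, job_B:*/15}
Op 3: unregister job_B -> active={job_A:*/11}
  job_A: interval 11, next fire after T=151 is 154
Earliest fire time = 154 (job job_A)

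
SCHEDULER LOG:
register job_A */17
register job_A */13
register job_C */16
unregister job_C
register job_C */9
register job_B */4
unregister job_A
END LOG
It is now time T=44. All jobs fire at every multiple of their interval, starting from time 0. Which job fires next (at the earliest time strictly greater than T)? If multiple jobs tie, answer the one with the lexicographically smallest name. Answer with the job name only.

Op 1: register job_A */17 -> active={job_A:*/17}
Op 2: register job_A */13 -> active={job_A:*/13}
Op 3: register job_C */16 -> active={job_A:*/13, job_C:*/16}
Op 4: unregister job_C -> active={job_A:*/13}
Op 5: register job_C */9 -> active={job_A:*/13, job_C:*/9}
Op 6: register job_B */4 -> active={job_A:*/13, job_B:*/4, job_C:*/9}
Op 7: unregister job_A -> active={job_B:*/4, job_C:*/9}
  job_B: interval 4, next fire after T=44 is 48
  job_C: interval 9, next fire after T=44 is 45
Earliest = 45, winner (lex tiebreak) = job_C

Answer: job_C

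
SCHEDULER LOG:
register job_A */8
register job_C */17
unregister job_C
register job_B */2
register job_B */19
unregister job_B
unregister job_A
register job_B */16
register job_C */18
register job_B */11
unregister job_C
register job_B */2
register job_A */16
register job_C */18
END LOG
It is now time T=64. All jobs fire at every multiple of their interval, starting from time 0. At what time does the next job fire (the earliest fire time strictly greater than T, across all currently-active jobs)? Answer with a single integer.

Op 1: register job_A */8 -> active={job_A:*/8}
Op 2: register job_C */17 -> active={job_A:*/8, job_C:*/17}
Op 3: unregister job_C -> active={job_A:*/8}
Op 4: register job_B */2 -> active={job_A:*/8, job_B:*/2}
Op 5: register job_B */19 -> active={job_A:*/8, job_B:*/19}
Op 6: unregister job_B -> active={job_A:*/8}
Op 7: unregister job_A -> active={}
Op 8: register job_B */16 -> active={job_B:*/16}
Op 9: register job_C */18 -> active={job_B:*/16, job_C:*/18}
Op 10: register job_B */11 -> active={job_B:*/11, job_C:*/18}
Op 11: unregister job_C -> active={job_B:*/11}
Op 12: register job_B */2 -> active={job_B:*/2}
Op 13: register job_A */16 -> active={job_A:*/16, job_B:*/2}
Op 14: register job_C */18 -> active={job_A:*/16, job_B:*/2, job_C:*/18}
  job_A: interval 16, next fire after T=64 is 80
  job_B: interval 2, next fire after T=64 is 66
  job_C: interval 18, next fire after T=64 is 72
Earliest fire time = 66 (job job_B)

Answer: 66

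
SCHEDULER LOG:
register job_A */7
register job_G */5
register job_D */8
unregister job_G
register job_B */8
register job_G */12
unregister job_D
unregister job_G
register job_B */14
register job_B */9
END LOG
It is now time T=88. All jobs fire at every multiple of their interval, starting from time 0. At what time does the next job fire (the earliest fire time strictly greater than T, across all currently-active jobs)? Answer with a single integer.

Op 1: register job_A */7 -> active={job_A:*/7}
Op 2: register job_G */5 -> active={job_A:*/7, job_G:*/5}
Op 3: register job_D */8 -> active={job_A:*/7, job_D:*/8, job_G:*/5}
Op 4: unregister job_G -> active={job_A:*/7, job_D:*/8}
Op 5: register job_B */8 -> active={job_A:*/7, job_B:*/8, job_D:*/8}
Op 6: register job_G */12 -> active={job_A:*/7, job_B:*/8, job_D:*/8, job_G:*/12}
Op 7: unregister job_D -> active={job_A:*/7, job_B:*/8, job_G:*/12}
Op 8: unregister job_G -> active={job_A:*/7, job_B:*/8}
Op 9: register job_B */14 -> active={job_A:*/7, job_B:*/14}
Op 10: register job_B */9 -> active={job_A:*/7, job_B:*/9}
  job_A: interval 7, next fire after T=88 is 91
  job_B: interval 9, next fire after T=88 is 90
Earliest fire time = 90 (job job_B)

Answer: 90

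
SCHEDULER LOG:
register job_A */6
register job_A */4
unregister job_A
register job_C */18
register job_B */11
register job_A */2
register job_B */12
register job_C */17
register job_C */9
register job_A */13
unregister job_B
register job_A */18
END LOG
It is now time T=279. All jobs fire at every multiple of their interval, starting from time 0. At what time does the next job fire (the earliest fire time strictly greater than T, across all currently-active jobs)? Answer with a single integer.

Answer: 288

Derivation:
Op 1: register job_A */6 -> active={job_A:*/6}
Op 2: register job_A */4 -> active={job_A:*/4}
Op 3: unregister job_A -> active={}
Op 4: register job_C */18 -> active={job_C:*/18}
Op 5: register job_B */11 -> active={job_B:*/11, job_C:*/18}
Op 6: register job_A */2 -> active={job_A:*/2, job_B:*/11, job_C:*/18}
Op 7: register job_B */12 -> active={job_A:*/2, job_B:*/12, job_C:*/18}
Op 8: register job_C */17 -> active={job_A:*/2, job_B:*/12, job_C:*/17}
Op 9: register job_C */9 -> active={job_A:*/2, job_B:*/12, job_C:*/9}
Op 10: register job_A */13 -> active={job_A:*/13, job_B:*/12, job_C:*/9}
Op 11: unregister job_B -> active={job_A:*/13, job_C:*/9}
Op 12: register job_A */18 -> active={job_A:*/18, job_C:*/9}
  job_A: interval 18, next fire after T=279 is 288
  job_C: interval 9, next fire after T=279 is 288
Earliest fire time = 288 (job job_A)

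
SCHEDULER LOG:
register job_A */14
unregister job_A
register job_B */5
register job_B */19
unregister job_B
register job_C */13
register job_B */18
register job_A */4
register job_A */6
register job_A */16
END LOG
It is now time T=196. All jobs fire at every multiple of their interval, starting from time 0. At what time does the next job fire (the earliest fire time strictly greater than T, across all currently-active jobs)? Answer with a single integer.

Op 1: register job_A */14 -> active={job_A:*/14}
Op 2: unregister job_A -> active={}
Op 3: register job_B */5 -> active={job_B:*/5}
Op 4: register job_B */19 -> active={job_B:*/19}
Op 5: unregister job_B -> active={}
Op 6: register job_C */13 -> active={job_C:*/13}
Op 7: register job_B */18 -> active={job_B:*/18, job_C:*/13}
Op 8: register job_A */4 -> active={job_A:*/4, job_B:*/18, job_C:*/13}
Op 9: register job_A */6 -> active={job_A:*/6, job_B:*/18, job_C:*/13}
Op 10: register job_A */16 -> active={job_A:*/16, job_B:*/18, job_C:*/13}
  job_A: interval 16, next fire after T=196 is 208
  job_B: interval 18, next fire after T=196 is 198
  job_C: interval 13, next fire after T=196 is 208
Earliest fire time = 198 (job job_B)

Answer: 198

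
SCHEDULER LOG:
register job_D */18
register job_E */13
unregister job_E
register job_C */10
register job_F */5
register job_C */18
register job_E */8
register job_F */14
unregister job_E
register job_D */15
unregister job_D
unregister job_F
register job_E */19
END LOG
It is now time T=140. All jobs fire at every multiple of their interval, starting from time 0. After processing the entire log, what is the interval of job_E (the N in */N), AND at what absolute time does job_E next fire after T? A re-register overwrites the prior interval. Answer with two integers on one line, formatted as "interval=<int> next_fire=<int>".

Answer: interval=19 next_fire=152

Derivation:
Op 1: register job_D */18 -> active={job_D:*/18}
Op 2: register job_E */13 -> active={job_D:*/18, job_E:*/13}
Op 3: unregister job_E -> active={job_D:*/18}
Op 4: register job_C */10 -> active={job_C:*/10, job_D:*/18}
Op 5: register job_F */5 -> active={job_C:*/10, job_D:*/18, job_F:*/5}
Op 6: register job_C */18 -> active={job_C:*/18, job_D:*/18, job_F:*/5}
Op 7: register job_E */8 -> active={job_C:*/18, job_D:*/18, job_E:*/8, job_F:*/5}
Op 8: register job_F */14 -> active={job_C:*/18, job_D:*/18, job_E:*/8, job_F:*/14}
Op 9: unregister job_E -> active={job_C:*/18, job_D:*/18, job_F:*/14}
Op 10: register job_D */15 -> active={job_C:*/18, job_D:*/15, job_F:*/14}
Op 11: unregister job_D -> active={job_C:*/18, job_F:*/14}
Op 12: unregister job_F -> active={job_C:*/18}
Op 13: register job_E */19 -> active={job_C:*/18, job_E:*/19}
Final interval of job_E = 19
Next fire of job_E after T=140: (140//19+1)*19 = 152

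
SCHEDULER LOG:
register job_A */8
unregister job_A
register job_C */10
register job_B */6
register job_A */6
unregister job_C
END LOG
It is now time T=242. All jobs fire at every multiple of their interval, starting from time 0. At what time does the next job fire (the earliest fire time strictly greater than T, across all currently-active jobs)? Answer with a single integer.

Answer: 246

Derivation:
Op 1: register job_A */8 -> active={job_A:*/8}
Op 2: unregister job_A -> active={}
Op 3: register job_C */10 -> active={job_C:*/10}
Op 4: register job_B */6 -> active={job_B:*/6, job_C:*/10}
Op 5: register job_A */6 -> active={job_A:*/6, job_B:*/6, job_C:*/10}
Op 6: unregister job_C -> active={job_A:*/6, job_B:*/6}
  job_A: interval 6, next fire after T=242 is 246
  job_B: interval 6, next fire after T=242 is 246
Earliest fire time = 246 (job job_A)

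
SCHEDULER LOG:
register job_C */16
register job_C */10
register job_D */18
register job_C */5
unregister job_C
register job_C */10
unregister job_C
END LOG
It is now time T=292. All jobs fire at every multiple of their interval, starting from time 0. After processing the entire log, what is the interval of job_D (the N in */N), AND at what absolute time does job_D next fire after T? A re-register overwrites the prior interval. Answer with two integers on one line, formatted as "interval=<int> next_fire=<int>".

Op 1: register job_C */16 -> active={job_C:*/16}
Op 2: register job_C */10 -> active={job_C:*/10}
Op 3: register job_D */18 -> active={job_C:*/10, job_D:*/18}
Op 4: register job_C */5 -> active={job_C:*/5, job_D:*/18}
Op 5: unregister job_C -> active={job_D:*/18}
Op 6: register job_C */10 -> active={job_C:*/10, job_D:*/18}
Op 7: unregister job_C -> active={job_D:*/18}
Final interval of job_D = 18
Next fire of job_D after T=292: (292//18+1)*18 = 306

Answer: interval=18 next_fire=306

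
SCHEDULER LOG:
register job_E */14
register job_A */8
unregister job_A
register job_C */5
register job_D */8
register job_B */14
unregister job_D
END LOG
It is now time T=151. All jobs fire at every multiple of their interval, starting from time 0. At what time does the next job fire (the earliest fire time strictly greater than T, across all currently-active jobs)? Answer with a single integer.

Answer: 154

Derivation:
Op 1: register job_E */14 -> active={job_E:*/14}
Op 2: register job_A */8 -> active={job_A:*/8, job_E:*/14}
Op 3: unregister job_A -> active={job_E:*/14}
Op 4: register job_C */5 -> active={job_C:*/5, job_E:*/14}
Op 5: register job_D */8 -> active={job_C:*/5, job_D:*/8, job_E:*/14}
Op 6: register job_B */14 -> active={job_B:*/14, job_C:*/5, job_D:*/8, job_E:*/14}
Op 7: unregister job_D -> active={job_B:*/14, job_C:*/5, job_E:*/14}
  job_B: interval 14, next fire after T=151 is 154
  job_C: interval 5, next fire after T=151 is 155
  job_E: interval 14, next fire after T=151 is 154
Earliest fire time = 154 (job job_B)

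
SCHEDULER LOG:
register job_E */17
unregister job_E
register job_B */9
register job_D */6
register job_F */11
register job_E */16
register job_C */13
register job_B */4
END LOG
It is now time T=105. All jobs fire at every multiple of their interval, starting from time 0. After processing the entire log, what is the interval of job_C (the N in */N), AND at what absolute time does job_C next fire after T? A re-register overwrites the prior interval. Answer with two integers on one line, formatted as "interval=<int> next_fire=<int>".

Answer: interval=13 next_fire=117

Derivation:
Op 1: register job_E */17 -> active={job_E:*/17}
Op 2: unregister job_E -> active={}
Op 3: register job_B */9 -> active={job_B:*/9}
Op 4: register job_D */6 -> active={job_B:*/9, job_D:*/6}
Op 5: register job_F */11 -> active={job_B:*/9, job_D:*/6, job_F:*/11}
Op 6: register job_E */16 -> active={job_B:*/9, job_D:*/6, job_E:*/16, job_F:*/11}
Op 7: register job_C */13 -> active={job_B:*/9, job_C:*/13, job_D:*/6, job_E:*/16, job_F:*/11}
Op 8: register job_B */4 -> active={job_B:*/4, job_C:*/13, job_D:*/6, job_E:*/16, job_F:*/11}
Final interval of job_C = 13
Next fire of job_C after T=105: (105//13+1)*13 = 117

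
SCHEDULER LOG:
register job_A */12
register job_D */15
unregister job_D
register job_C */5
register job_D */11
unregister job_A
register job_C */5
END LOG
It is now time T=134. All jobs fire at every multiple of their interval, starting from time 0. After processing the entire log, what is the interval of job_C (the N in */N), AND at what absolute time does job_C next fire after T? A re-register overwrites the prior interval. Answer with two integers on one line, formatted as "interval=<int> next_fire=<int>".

Op 1: register job_A */12 -> active={job_A:*/12}
Op 2: register job_D */15 -> active={job_A:*/12, job_D:*/15}
Op 3: unregister job_D -> active={job_A:*/12}
Op 4: register job_C */5 -> active={job_A:*/12, job_C:*/5}
Op 5: register job_D */11 -> active={job_A:*/12, job_C:*/5, job_D:*/11}
Op 6: unregister job_A -> active={job_C:*/5, job_D:*/11}
Op 7: register job_C */5 -> active={job_C:*/5, job_D:*/11}
Final interval of job_C = 5
Next fire of job_C after T=134: (134//5+1)*5 = 135

Answer: interval=5 next_fire=135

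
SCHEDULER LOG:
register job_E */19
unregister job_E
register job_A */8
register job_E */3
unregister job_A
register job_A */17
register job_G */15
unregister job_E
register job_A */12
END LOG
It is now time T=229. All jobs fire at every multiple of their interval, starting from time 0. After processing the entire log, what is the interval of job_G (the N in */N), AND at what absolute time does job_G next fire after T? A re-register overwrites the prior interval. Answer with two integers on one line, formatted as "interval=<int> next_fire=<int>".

Answer: interval=15 next_fire=240

Derivation:
Op 1: register job_E */19 -> active={job_E:*/19}
Op 2: unregister job_E -> active={}
Op 3: register job_A */8 -> active={job_A:*/8}
Op 4: register job_E */3 -> active={job_A:*/8, job_E:*/3}
Op 5: unregister job_A -> active={job_E:*/3}
Op 6: register job_A */17 -> active={job_A:*/17, job_E:*/3}
Op 7: register job_G */15 -> active={job_A:*/17, job_E:*/3, job_G:*/15}
Op 8: unregister job_E -> active={job_A:*/17, job_G:*/15}
Op 9: register job_A */12 -> active={job_A:*/12, job_G:*/15}
Final interval of job_G = 15
Next fire of job_G after T=229: (229//15+1)*15 = 240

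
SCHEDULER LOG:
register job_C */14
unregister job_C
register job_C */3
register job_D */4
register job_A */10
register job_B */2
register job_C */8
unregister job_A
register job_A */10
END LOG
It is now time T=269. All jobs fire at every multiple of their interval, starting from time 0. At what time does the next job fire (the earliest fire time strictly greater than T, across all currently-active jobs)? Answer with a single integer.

Op 1: register job_C */14 -> active={job_C:*/14}
Op 2: unregister job_C -> active={}
Op 3: register job_C */3 -> active={job_C:*/3}
Op 4: register job_D */4 -> active={job_C:*/3, job_D:*/4}
Op 5: register job_A */10 -> active={job_A:*/10, job_C:*/3, job_D:*/4}
Op 6: register job_B */2 -> active={job_A:*/10, job_B:*/2, job_C:*/3, job_D:*/4}
Op 7: register job_C */8 -> active={job_A:*/10, job_B:*/2, job_C:*/8, job_D:*/4}
Op 8: unregister job_A -> active={job_B:*/2, job_C:*/8, job_D:*/4}
Op 9: register job_A */10 -> active={job_A:*/10, job_B:*/2, job_C:*/8, job_D:*/4}
  job_A: interval 10, next fire after T=269 is 270
  job_B: interval 2, next fire after T=269 is 270
  job_C: interval 8, next fire after T=269 is 272
  job_D: interval 4, next fire after T=269 is 272
Earliest fire time = 270 (job job_A)

Answer: 270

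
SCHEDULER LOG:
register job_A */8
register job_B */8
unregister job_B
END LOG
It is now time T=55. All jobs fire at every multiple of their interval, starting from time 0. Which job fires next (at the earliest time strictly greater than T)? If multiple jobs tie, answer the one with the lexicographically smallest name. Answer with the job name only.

Op 1: register job_A */8 -> active={job_A:*/8}
Op 2: register job_B */8 -> active={job_A:*/8, job_B:*/8}
Op 3: unregister job_B -> active={job_A:*/8}
  job_A: interval 8, next fire after T=55 is 56
Earliest = 56, winner (lex tiebreak) = job_A

Answer: job_A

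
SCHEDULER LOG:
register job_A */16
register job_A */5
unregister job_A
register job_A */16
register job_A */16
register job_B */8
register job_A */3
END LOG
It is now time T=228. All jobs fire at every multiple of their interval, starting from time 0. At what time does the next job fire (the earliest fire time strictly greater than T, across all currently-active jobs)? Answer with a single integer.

Op 1: register job_A */16 -> active={job_A:*/16}
Op 2: register job_A */5 -> active={job_A:*/5}
Op 3: unregister job_A -> active={}
Op 4: register job_A */16 -> active={job_A:*/16}
Op 5: register job_A */16 -> active={job_A:*/16}
Op 6: register job_B */8 -> active={job_A:*/16, job_B:*/8}
Op 7: register job_A */3 -> active={job_A:*/3, job_B:*/8}
  job_A: interval 3, next fire after T=228 is 231
  job_B: interval 8, next fire after T=228 is 232
Earliest fire time = 231 (job job_A)

Answer: 231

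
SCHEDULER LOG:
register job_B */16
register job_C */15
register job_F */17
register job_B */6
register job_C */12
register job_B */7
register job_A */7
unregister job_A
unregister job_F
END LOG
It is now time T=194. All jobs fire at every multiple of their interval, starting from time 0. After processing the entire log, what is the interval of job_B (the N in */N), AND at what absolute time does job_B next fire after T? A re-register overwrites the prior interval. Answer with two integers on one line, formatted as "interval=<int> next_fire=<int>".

Answer: interval=7 next_fire=196

Derivation:
Op 1: register job_B */16 -> active={job_B:*/16}
Op 2: register job_C */15 -> active={job_B:*/16, job_C:*/15}
Op 3: register job_F */17 -> active={job_B:*/16, job_C:*/15, job_F:*/17}
Op 4: register job_B */6 -> active={job_B:*/6, job_C:*/15, job_F:*/17}
Op 5: register job_C */12 -> active={job_B:*/6, job_C:*/12, job_F:*/17}
Op 6: register job_B */7 -> active={job_B:*/7, job_C:*/12, job_F:*/17}
Op 7: register job_A */7 -> active={job_A:*/7, job_B:*/7, job_C:*/12, job_F:*/17}
Op 8: unregister job_A -> active={job_B:*/7, job_C:*/12, job_F:*/17}
Op 9: unregister job_F -> active={job_B:*/7, job_C:*/12}
Final interval of job_B = 7
Next fire of job_B after T=194: (194//7+1)*7 = 196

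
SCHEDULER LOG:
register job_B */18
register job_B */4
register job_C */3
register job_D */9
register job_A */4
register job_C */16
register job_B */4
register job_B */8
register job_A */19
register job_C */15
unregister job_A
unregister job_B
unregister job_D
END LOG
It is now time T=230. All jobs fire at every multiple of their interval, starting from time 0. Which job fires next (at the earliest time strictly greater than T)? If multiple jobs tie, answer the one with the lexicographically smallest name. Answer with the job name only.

Op 1: register job_B */18 -> active={job_B:*/18}
Op 2: register job_B */4 -> active={job_B:*/4}
Op 3: register job_C */3 -> active={job_B:*/4, job_C:*/3}
Op 4: register job_D */9 -> active={job_B:*/4, job_C:*/3, job_D:*/9}
Op 5: register job_A */4 -> active={job_A:*/4, job_B:*/4, job_C:*/3, job_D:*/9}
Op 6: register job_C */16 -> active={job_A:*/4, job_B:*/4, job_C:*/16, job_D:*/9}
Op 7: register job_B */4 -> active={job_A:*/4, job_B:*/4, job_C:*/16, job_D:*/9}
Op 8: register job_B */8 -> active={job_A:*/4, job_B:*/8, job_C:*/16, job_D:*/9}
Op 9: register job_A */19 -> active={job_A:*/19, job_B:*/8, job_C:*/16, job_D:*/9}
Op 10: register job_C */15 -> active={job_A:*/19, job_B:*/8, job_C:*/15, job_D:*/9}
Op 11: unregister job_A -> active={job_B:*/8, job_C:*/15, job_D:*/9}
Op 12: unregister job_B -> active={job_C:*/15, job_D:*/9}
Op 13: unregister job_D -> active={job_C:*/15}
  job_C: interval 15, next fire after T=230 is 240
Earliest = 240, winner (lex tiebreak) = job_C

Answer: job_C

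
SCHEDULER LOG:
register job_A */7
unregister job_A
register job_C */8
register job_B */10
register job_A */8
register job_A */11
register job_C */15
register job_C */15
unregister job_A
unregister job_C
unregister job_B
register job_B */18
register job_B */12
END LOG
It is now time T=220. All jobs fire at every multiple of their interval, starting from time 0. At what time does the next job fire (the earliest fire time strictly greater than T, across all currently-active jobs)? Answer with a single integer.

Answer: 228

Derivation:
Op 1: register job_A */7 -> active={job_A:*/7}
Op 2: unregister job_A -> active={}
Op 3: register job_C */8 -> active={job_C:*/8}
Op 4: register job_B */10 -> active={job_B:*/10, job_C:*/8}
Op 5: register job_A */8 -> active={job_A:*/8, job_B:*/10, job_C:*/8}
Op 6: register job_A */11 -> active={job_A:*/11, job_B:*/10, job_C:*/8}
Op 7: register job_C */15 -> active={job_A:*/11, job_B:*/10, job_C:*/15}
Op 8: register job_C */15 -> active={job_A:*/11, job_B:*/10, job_C:*/15}
Op 9: unregister job_A -> active={job_B:*/10, job_C:*/15}
Op 10: unregister job_C -> active={job_B:*/10}
Op 11: unregister job_B -> active={}
Op 12: register job_B */18 -> active={job_B:*/18}
Op 13: register job_B */12 -> active={job_B:*/12}
  job_B: interval 12, next fire after T=220 is 228
Earliest fire time = 228 (job job_B)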